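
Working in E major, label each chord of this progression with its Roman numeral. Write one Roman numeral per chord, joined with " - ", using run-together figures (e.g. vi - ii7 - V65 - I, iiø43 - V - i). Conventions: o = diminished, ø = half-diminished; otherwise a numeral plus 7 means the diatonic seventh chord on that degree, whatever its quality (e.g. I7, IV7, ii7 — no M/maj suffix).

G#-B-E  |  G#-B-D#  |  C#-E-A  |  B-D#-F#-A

G#-B-E: major triad on E = scale degree 1 → I6.
G#-B-D#: root G# is the mediant; minor triad there is iii.
C#-E-A: root A is the subdominant; major triad there is IV6.
B-D#-F#-A has root B, degree 5 in E major, so V7.

I6 - iii - IV6 - V7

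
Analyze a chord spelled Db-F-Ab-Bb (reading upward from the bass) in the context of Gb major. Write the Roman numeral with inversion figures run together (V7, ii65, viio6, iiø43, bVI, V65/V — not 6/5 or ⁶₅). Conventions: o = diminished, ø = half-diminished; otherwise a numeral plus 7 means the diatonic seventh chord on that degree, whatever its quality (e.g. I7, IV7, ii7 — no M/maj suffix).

iii65

The pitches Bb-Db-F-Ab form a minor seventh chord rooted on Bb.
In Gb major, Bb is the mediant; the diatonic minor seventh chord there is iii7.
With Db in the bass the chord is in first inversion, so the figured bass is 65.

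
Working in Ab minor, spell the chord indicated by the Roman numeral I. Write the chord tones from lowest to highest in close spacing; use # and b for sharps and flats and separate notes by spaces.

Scale degree 1 in Ab minor is Ab; here the chord built on it is altered to a major triad. I is the major tonic (Picardy third), borrowed from the parallel major.
So the chord is Ab-C-Eb, a major triad.

Ab C Eb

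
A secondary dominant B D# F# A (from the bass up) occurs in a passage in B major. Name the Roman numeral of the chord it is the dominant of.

IV

The chord is a dominant seventh chord on B.
A dominant resolves down a perfect fifth: B → E. In B major, E is scale degree 4, i.e. IV.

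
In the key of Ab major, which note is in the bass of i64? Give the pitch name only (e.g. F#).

i in Ab major has root Ab; the chord is Ab-Cb-Eb.
The figure 64 means second inversion — the fifth is in the bass.

Eb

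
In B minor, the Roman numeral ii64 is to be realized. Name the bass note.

G#

ii in B minor has root C#; the chord is C#-E-G#.
The figure 64 means second inversion — the fifth is in the bass.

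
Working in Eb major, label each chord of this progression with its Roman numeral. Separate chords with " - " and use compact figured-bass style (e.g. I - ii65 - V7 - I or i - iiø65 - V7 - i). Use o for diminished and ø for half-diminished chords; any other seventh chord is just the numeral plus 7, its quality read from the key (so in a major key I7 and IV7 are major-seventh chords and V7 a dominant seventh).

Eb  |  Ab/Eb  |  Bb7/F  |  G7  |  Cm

Eb: root Eb is the tonic; major triad there is I.
Ab/Eb has root Ab, degree 4 in Eb major, so IV64.
Bb7/F has root Bb, degree 5 in Eb major, so V43.
G7: chromatic; G is V of vi, so V7/vi.
Cm: root C is the submediant; minor triad there is vi.

I - IV64 - V43 - V7/vi - vi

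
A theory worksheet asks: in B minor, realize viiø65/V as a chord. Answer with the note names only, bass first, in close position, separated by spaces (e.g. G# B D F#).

G# B D# E#

viiø65/V is a secondary leading-tone chord. The target V is F# in B minor; the applied chord is rooted a semitone below, on E#.
Building a half-diminished seventh chord on E# gives E#-G#-B-D#.
With the 65 figure the chord is in first inversion; from the bass G# upward in close position it reads G#-B-D#-E#.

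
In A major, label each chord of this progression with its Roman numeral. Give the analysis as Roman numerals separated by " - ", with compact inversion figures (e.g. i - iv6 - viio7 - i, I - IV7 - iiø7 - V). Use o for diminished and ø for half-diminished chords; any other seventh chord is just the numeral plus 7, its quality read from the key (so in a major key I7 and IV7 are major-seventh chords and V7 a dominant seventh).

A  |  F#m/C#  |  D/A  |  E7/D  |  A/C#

A: major triad on A = scale degree 1 → I.
F#m/C#: root F# is the submediant; minor triad there is vi64.
D/A: major triad on D = scale degree 4 → IV64.
E7/D: root E is the dominant; dominant seventh chord there is V42.
A/C# has root A, degree 1 in A major, so I6.

I - vi64 - IV64 - V42 - I6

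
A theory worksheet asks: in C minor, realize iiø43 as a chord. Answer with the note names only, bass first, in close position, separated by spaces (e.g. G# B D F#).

In C minor, the supertonic is D, and the diatonic chord built there is a half-diminished seventh chord.
Stacking thirds from D gives D-F-Ab-C.
The figured bass 43 indicates second inversion, placing the fifth (Ab) in the bass: Ab-C-D-F.

Ab C D F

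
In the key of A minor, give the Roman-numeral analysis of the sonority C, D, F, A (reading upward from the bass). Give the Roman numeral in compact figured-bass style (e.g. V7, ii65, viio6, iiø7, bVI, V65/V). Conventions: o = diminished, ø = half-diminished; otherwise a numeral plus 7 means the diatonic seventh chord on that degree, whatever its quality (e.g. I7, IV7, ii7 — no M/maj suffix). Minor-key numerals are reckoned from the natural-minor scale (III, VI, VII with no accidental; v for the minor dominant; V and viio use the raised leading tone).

iv42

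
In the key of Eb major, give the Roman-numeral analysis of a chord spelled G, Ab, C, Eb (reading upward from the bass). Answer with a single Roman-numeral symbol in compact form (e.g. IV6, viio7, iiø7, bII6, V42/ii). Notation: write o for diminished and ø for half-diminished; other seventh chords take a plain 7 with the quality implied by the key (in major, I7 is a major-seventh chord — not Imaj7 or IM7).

IV42

The pitches Ab-C-Eb-G form a major seventh chord rooted on Ab.
In Eb major, Ab is the subdominant; the diatonic major seventh chord there is IV7.
With G in the bass the chord is in third inversion, so the figured bass is 42.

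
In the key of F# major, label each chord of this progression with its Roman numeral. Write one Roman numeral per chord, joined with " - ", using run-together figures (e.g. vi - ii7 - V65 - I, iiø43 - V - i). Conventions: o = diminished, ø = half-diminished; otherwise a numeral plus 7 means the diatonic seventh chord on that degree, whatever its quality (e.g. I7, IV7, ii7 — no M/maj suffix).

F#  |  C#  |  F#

F#: major triad on F# = scale degree 1 → I.
C#: major triad on C# = scale degree 5 → V.
F#: major triad on F# = scale degree 1 → I.

I - V - I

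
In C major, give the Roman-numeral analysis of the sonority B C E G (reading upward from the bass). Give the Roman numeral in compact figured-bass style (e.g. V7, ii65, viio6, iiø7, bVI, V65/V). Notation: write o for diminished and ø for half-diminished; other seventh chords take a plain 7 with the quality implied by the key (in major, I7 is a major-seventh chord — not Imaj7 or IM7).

Stacked in thirds the chord is C-E-G-B: a major seventh chord on C.
C is scale degree 1 in C major, and a major seventh chord on that degree is written I7.
With B in the bass the chord is in third inversion, so the figured bass is 42.

I42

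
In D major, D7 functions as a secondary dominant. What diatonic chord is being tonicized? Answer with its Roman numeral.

The chord is a dominant seventh chord on D.
A dominant resolves down a perfect fifth: D → G. In D major, G is scale degree 4, i.e. IV.

IV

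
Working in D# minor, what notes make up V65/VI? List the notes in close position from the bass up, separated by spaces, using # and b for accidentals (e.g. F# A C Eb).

V65/VI is a secondary dominant — the dominant seventh of VI. VI in D# minor is B, so the applied chord's root is F#, a perfect fifth above.
Building a dominant seventh chord on F# gives F#-A#-C#-E.
The figured bass 65 indicates first inversion, placing the third (A#) in the bass: A#-C#-E-F#.

A# C# E F#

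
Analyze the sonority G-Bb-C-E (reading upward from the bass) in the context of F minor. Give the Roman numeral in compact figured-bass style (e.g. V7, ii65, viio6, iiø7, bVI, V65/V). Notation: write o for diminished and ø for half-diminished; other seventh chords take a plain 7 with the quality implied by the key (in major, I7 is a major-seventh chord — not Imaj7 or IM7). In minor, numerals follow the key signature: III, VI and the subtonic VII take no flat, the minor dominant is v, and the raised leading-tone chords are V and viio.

Stacked in thirds the chord is C-E-G-Bb: a dominant seventh chord on C.
C is scale degree 5 in F minor, and a dominant seventh chord on that degree is written V7.
With G in the bass the chord is in second inversion, so the figured bass is 43.

V43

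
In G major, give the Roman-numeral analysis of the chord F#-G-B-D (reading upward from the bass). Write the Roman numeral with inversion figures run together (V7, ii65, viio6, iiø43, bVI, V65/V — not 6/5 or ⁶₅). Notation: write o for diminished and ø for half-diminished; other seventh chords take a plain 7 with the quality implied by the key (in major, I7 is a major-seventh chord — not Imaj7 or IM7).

I42

Stacked in thirds the chord is G-B-D-F#: a major seventh chord on G.
G is scale degree 1 in G major, and a major seventh chord on that degree is written I7.
With F# in the bass the chord is in third inversion, so the figured bass is 42.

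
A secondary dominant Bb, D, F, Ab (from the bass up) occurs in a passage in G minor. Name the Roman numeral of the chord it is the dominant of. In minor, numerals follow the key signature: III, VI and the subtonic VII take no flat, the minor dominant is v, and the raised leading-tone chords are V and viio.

The chord is a dominant seventh chord on Bb.
A dominant resolves down a perfect fifth: Bb → Eb. In G minor, Eb is scale degree 6, i.e. VI.

VI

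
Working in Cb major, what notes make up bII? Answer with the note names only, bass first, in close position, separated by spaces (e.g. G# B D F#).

Dbb Fb Abb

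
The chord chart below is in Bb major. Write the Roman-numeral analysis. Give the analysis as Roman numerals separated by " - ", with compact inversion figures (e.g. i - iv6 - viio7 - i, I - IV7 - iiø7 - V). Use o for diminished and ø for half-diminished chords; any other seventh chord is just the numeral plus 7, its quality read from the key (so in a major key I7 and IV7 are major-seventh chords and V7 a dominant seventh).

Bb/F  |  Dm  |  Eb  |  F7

I64 - iii - IV - V7

Bb/F: root Bb is the tonic; major triad there is I64.
Dm: root D is the mediant; minor triad there is iii.
Eb: major triad on Eb = scale degree 4 → IV.
F7: dominant seventh chord on F = scale degree 5 → V7.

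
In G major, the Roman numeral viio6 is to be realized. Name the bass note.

A

viio in G major has root F#; the chord is F#-A-C.
The figure 6 means first inversion — the third is in the bass.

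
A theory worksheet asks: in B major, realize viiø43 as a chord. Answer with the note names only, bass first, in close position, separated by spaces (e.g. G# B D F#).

In B major, scale degree 7 is A#, and the diatonic chord built there is a half-diminished seventh chord.
That chord is spelled A#-C#-E-G#.
With the 43 figure the chord is in second inversion; from the bass E upward in close position it reads E-G#-A#-C#.

E G# A# C#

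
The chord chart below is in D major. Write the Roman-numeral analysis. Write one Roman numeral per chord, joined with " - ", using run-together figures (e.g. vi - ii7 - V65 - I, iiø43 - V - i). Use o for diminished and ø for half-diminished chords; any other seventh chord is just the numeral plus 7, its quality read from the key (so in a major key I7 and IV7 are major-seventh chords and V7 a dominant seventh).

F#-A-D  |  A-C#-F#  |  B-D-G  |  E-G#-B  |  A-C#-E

I6 - iii6 - IV6 - V/V - V

F#-A-D: major triad on D = scale degree 1 → I6.
A-C#-F#: minor triad on F# = scale degree 3 → iii6.
B-D-G: root G is the subdominant; major triad there is IV6.
E-G#-B: chromatic; E is V of V, so V/V.
A-C#-E: root A is the dominant; major triad there is V.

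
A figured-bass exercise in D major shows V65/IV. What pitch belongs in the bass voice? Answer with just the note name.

The applied chord V65/IV is rooted on D: D-F#-A-C.
The figure 65 means first inversion — the third is in the bass.

F#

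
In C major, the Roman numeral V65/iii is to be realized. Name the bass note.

The applied chord V65/iii is rooted on B: B-D#-F#-A.
The figure 65 means first inversion — the third is in the bass.

D#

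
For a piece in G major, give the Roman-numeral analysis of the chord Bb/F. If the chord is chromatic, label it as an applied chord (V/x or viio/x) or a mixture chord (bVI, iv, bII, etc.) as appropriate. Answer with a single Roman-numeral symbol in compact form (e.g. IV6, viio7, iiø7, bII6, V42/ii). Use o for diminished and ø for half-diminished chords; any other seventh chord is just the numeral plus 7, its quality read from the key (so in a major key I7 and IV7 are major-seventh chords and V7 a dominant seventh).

bIII64

Stacked in thirds the chord is Bb-D-F: a major triad on Bb.
Bb is the lowered third degree of G major (diatonic 3 would be B). This is a major triad on the lowered third degree, borrowed from the parallel minor.
With F in the bass the chord is in second inversion, so the figured bass is 64.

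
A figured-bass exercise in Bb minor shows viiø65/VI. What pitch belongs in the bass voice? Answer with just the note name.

Ab

The applied chord viiø65/VI is rooted on F: F-Ab-Cb-Eb.
The figure 65 means first inversion — the third is in the bass.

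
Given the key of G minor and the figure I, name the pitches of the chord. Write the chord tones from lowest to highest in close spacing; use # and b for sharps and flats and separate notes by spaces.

Scale degree 1 in G minor is G; here the chord built on it is altered to a major triad. I is the major tonic (Picardy third), borrowed from the parallel major.
So the chord is G-B-D.

G B D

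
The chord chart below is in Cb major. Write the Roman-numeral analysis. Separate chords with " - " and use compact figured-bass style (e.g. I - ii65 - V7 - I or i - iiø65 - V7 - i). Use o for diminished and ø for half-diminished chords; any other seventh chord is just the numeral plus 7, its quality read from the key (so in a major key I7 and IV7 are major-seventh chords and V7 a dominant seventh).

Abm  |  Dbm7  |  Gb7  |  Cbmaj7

vi - ii7 - V7 - I7

Abm: minor triad on Ab = scale degree 6 → vi.
Dbm7: root Db is the supertonic; minor seventh chord there is ii7.
Gb7: dominant seventh chord on Gb = scale degree 5 → V7.
Cbmaj7 has root Cb, degree 1 in Cb major, so I7.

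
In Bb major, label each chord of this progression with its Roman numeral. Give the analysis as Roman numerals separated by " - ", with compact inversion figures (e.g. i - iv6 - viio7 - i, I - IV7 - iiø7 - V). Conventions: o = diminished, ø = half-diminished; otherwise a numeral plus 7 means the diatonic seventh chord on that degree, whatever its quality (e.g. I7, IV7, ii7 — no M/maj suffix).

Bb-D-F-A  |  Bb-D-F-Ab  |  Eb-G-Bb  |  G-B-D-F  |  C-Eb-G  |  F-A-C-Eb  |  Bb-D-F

I7 - V7/IV - IV - V7/ii - ii - V7 - I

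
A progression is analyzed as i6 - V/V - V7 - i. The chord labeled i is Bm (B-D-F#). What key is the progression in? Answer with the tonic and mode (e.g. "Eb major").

B minor

The anchor chord is a minor triad on B, labeled i.
If B is scale degree 1 and the mode makes that degree carry a minor triad, the tonic is B and the mode is minor.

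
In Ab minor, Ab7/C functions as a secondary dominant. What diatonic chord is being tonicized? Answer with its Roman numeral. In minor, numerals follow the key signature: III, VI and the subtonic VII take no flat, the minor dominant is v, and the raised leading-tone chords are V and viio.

iv

The chord is a dominant seventh chord on Ab.
A dominant resolves down a perfect fifth: Ab → Db. In Ab minor, Db is scale degree 4, i.e. iv.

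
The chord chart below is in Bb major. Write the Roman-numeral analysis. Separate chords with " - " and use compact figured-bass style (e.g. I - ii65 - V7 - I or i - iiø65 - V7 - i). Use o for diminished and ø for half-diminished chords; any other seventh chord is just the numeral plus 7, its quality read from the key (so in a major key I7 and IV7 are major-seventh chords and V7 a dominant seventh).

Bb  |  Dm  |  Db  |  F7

I - iii - bIII - V7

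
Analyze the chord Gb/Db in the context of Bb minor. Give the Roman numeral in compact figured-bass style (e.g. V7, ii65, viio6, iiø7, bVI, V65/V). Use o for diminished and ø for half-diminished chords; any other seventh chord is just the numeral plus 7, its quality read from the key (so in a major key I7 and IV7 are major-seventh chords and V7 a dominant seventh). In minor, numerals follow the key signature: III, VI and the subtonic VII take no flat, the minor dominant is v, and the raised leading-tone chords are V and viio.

Stacked in thirds the chord is Gb-Bb-Db: a major triad on Gb.
Gb is scale degree 6 in Bb minor, and a major triad on that degree is written VI.
With Db in the bass the chord is in second inversion, so the figured bass is 64.

VI64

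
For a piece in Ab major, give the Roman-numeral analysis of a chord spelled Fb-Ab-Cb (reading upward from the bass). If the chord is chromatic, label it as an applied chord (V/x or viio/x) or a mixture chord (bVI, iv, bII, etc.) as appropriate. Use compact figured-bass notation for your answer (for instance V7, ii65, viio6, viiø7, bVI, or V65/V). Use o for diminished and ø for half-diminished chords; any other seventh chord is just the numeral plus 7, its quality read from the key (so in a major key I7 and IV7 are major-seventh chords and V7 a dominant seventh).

bVI

The pitches Fb-Ab-Cb form a major triad rooted on Fb.
Fb is the lowered sixth degree of Ab major (diatonic 6 would be F). This is a major triad on the lowered sixth degree, borrowed from the parallel minor.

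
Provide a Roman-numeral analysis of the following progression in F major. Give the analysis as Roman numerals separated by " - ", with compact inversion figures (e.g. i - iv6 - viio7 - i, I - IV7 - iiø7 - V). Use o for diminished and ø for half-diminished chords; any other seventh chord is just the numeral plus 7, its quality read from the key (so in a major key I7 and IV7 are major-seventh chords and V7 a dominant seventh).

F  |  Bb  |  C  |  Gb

I - IV - V - bII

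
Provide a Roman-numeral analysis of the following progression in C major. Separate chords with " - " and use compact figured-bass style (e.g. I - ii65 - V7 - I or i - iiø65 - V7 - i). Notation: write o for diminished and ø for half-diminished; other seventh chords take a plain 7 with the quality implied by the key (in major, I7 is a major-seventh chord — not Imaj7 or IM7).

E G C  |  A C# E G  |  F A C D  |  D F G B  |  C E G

I6 - V7/ii - ii65 - V43 - I

E-G-C: root C is the tonic; major triad there is I6.
A-C#-E-G: a dominant seventh chord on A, the applied dominant of ii → V7/ii.
F-A-C-D: minor seventh chord on D = scale degree 2 → ii65.
D-F-G-B has root G, degree 5 in C major, so V43.
C-E-G: root C is the tonic; major triad there is I.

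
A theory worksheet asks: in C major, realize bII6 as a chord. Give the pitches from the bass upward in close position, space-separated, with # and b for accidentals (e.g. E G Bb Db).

F Ab Db

bII6 is the Neapolitan sixth — a major triad on the lowered second degree, here in its customary first inversion. In C major that root is Db.
So the chord is Db-F-Ab.
The figured bass 6 indicates first inversion, placing the third (F) in the bass: F-Ab-Db.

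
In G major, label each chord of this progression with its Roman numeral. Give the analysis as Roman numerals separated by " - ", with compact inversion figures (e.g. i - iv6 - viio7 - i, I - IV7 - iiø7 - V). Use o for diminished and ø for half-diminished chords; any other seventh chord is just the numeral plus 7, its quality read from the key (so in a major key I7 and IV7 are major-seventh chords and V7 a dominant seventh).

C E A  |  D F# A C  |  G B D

ii6 - V7 - I

C-E-A has root A, degree 2 in G major, so ii6.
D-F#-A-C: dominant seventh chord on D = scale degree 5 → V7.
G-B-D has root G, degree 1 in G major, so I.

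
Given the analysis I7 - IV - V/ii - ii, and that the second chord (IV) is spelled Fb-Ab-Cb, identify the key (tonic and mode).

Cb major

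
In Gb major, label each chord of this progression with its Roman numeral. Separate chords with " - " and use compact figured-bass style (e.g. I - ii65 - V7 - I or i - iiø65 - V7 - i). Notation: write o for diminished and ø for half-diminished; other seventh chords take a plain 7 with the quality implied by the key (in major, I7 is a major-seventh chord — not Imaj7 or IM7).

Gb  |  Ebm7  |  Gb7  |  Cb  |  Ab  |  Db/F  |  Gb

Gb has root Gb, degree 1 in Gb major, so I.
Ebm7 has root Eb, degree 6 in Gb major, so vi7.
Gb7: chromatic; Gb is V of IV, so V7/IV.
Cb: root Cb is the subdominant; major triad there is IV.
Ab: chromatic; Ab is V of V, so V/V.
Db/F: major triad on Db = scale degree 5 → V6.
Gb: root Gb is the tonic; major triad there is I.

I - vi7 - V7/IV - IV - V/V - V6 - I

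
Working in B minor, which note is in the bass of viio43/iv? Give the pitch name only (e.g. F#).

The applied chord viio43/iv is rooted on D#: D#-F#-A-C.
The figure 43 means second inversion — the fifth is in the bass.

A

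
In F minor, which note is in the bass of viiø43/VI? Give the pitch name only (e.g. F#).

The applied chord viiø43/VI is rooted on C: C-Eb-Gb-Bb.
The figure 43 means second inversion — the fifth is in the bass.

Gb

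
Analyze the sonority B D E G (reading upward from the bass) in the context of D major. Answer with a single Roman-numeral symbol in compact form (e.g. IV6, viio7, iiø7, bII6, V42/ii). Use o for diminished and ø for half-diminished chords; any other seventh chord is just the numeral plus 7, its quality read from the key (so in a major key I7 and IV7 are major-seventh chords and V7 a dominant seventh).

ii43

The pitches E-G-B-D form a minor seventh chord rooted on E.
E is scale degree 2 in D major, and a minor seventh chord on that degree is written ii7.
With B in the bass the chord is in second inversion, so the figured bass is 43.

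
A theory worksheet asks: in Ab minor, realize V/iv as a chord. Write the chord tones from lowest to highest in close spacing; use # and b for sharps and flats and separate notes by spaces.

Ab C Eb

The slash means an applied dominant: we want the dominant of iv. In Ab minor, iv is Db minor, and its dominant is built on Ab.
Building a major triad on Ab gives Ab-C-Eb.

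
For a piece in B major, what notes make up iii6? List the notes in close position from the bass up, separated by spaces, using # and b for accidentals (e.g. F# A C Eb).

In B major, the third degree is D#, and the diatonic chord built there is a minor triad.
That chord is spelled D#-F#-A#.
The figured bass 6 indicates first inversion, placing the third (F#) in the bass: F#-A#-D#.

F# A# D#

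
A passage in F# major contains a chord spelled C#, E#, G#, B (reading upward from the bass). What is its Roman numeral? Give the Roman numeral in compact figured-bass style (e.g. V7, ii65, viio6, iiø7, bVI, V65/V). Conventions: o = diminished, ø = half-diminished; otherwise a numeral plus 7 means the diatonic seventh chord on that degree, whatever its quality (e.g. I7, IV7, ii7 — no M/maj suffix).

V7

Stacked in thirds the chord is C#-E#-G#-B: a dominant seventh chord on C#.
C# is scale degree 5 in F# major, and a dominant seventh chord on that degree is written V7.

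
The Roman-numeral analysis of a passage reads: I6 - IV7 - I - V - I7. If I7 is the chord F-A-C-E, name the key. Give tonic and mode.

The anchor chord is a major seventh chord on F, labeled I7.
If F is scale degree 1 and the mode makes that degree carry a major seventh chord, the tonic is F and the mode is major.

F major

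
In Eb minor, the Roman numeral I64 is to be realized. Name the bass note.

Bb

I in Eb minor has root Eb; the chord is Eb-G-Bb.
The figure 64 means second inversion — the fifth is in the bass.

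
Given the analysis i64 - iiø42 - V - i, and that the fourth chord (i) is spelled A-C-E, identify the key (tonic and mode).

The anchor chord is a minor triad on A, labeled i.
If A is scale degree 1 and the mode makes that degree carry a minor triad, the tonic is A and the mode is minor.

A minor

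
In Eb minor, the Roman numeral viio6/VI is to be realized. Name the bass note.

The applied chord viio6/VI is rooted on Bb: Bb-Db-Fb.
The figure 6 means first inversion — the third is in the bass.

Db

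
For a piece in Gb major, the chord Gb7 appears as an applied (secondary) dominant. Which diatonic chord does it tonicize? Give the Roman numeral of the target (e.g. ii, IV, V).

IV

The chord is a dominant seventh chord on Gb.
A dominant resolves down a perfect fifth: Gb → Cb. In Gb major, Cb is scale degree 4, i.e. IV.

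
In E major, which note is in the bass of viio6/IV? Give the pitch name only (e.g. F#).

B

The applied chord viio6/IV is rooted on G#: G#-B-D.
The figure 6 means first inversion — the third is in the bass.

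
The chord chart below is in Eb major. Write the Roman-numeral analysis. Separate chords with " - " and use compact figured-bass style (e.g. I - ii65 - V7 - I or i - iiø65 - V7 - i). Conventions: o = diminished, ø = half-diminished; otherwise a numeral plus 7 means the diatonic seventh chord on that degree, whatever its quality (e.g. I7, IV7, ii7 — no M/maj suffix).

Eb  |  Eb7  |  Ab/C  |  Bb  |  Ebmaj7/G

Eb: major triad on Eb = scale degree 1 → I.
Eb7: a dominant seventh chord on Eb, the applied dominant of IV → V7/IV.
Ab/C: major triad on Ab = scale degree 4 → IV6.
Bb has root Bb, degree 5 in Eb major, so V.
Ebmaj7/G: root Eb is the tonic; major seventh chord there is I65.

I - V7/IV - IV6 - V - I65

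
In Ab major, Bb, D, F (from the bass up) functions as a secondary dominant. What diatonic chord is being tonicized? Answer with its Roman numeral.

V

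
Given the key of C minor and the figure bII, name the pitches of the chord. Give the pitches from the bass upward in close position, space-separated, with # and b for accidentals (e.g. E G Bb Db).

Db F Ab

Scale degree 2 in C minor is D; lowering it a half step gives Db. bII is the Neapolitan chord — a major triad on the lowered second degree.
So the chord is Db-F-Ab, a major triad.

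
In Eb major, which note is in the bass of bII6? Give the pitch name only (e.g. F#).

Ab

bII in Eb major has root Fb; the chord is Fb-Ab-Cb.
The figure 6 means first inversion — the third is in the bass.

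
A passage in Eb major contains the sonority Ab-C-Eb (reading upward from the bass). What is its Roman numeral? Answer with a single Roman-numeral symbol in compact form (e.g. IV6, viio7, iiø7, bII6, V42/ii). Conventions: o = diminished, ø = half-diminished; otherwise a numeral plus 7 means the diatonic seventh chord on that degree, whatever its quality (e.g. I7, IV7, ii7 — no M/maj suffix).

IV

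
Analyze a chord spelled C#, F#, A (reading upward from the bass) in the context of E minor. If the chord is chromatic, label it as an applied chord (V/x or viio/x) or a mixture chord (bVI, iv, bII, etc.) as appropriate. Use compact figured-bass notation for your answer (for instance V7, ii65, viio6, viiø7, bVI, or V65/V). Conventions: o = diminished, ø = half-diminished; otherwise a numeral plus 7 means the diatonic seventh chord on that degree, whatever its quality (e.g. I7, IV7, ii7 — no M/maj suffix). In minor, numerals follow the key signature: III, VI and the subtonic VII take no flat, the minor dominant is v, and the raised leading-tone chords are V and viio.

ii64

Stacked in thirds the chord is F#-A-C#: a minor triad on F#.
F# is the second degree of E minor. This is the minor supertonic, borrowed from the parallel major (the Dorian ii).
With C# in the bass the chord is in second inversion, so the figured bass is 64.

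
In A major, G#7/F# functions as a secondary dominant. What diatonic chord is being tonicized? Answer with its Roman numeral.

iii

The chord is a dominant seventh chord on G#.
A dominant resolves down a perfect fifth: G# → C#. In A major, C# is scale degree 3, i.e. iii.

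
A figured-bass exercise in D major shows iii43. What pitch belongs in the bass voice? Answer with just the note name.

iii in D major has root F#; the chord is F#-A-C#-E.
The figure 43 means second inversion — the fifth is in the bass.

C#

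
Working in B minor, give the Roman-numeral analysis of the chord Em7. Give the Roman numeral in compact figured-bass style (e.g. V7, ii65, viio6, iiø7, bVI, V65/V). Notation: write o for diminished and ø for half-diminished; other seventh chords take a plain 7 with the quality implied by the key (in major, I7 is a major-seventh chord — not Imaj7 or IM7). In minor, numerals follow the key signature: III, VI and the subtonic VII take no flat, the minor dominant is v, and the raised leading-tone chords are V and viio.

iv7

The pitches E-G-B-D form a minor seventh chord rooted on E.
In B minor, E is the subdominant; the diatonic minor seventh chord there is iv7.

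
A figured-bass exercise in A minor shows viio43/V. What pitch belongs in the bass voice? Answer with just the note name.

The applied chord viio43/V is rooted on D#: D#-F#-A-C.
The figure 43 means second inversion — the fifth is in the bass.

A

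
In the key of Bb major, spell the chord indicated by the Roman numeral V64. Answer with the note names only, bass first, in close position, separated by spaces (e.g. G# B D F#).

The numeral's case and figure indicate a major triad. In Bb major its root, scale degree 5, is F.
That chord is spelled F-A-C.
With the 64 figure the chord is in second inversion; from the bass C upward in close position it reads C-F-A.

C F A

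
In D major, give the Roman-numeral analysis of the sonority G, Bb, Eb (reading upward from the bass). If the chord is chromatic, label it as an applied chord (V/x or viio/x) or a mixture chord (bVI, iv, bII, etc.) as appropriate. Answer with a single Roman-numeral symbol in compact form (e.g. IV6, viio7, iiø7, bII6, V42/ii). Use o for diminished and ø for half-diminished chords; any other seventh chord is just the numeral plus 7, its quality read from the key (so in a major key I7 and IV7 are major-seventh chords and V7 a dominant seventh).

Stacked in thirds the chord is Eb-G-Bb: a major triad on Eb.
Eb is the lowered second degree of D major (diatonic 2 would be E). This is the Neapolitan sixth — a major triad on the lowered second degree, here in its customary first inversion.
With G in the bass the chord is in first inversion, so the figured bass is 6.

bII6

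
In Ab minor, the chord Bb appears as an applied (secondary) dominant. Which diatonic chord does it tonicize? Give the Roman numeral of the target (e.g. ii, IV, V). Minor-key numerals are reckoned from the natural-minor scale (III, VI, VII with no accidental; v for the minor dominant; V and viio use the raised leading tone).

V

The chord is a major triad on Bb.
A dominant resolves down a perfect fifth: Bb → Eb. In Ab minor, Eb is scale degree 5, i.e. V.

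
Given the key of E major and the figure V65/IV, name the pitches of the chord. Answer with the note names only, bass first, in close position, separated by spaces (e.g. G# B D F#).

V65/IV is a secondary dominant — the dominant seventh of IV. IV in E major is A, so the applied chord's root is E, a perfect fifth above.
Building a dominant seventh chord on E gives E-G#-B-D.
The figured bass 65 indicates first inversion, placing the third (G#) in the bass: G#-B-D-E.

G# B D E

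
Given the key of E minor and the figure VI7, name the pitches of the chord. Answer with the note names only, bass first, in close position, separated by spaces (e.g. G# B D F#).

C E G B

The numeral's case and figure indicate a major seventh chord. In E minor its root, scale degree 6, is C.
That chord is spelled C-E-G-B.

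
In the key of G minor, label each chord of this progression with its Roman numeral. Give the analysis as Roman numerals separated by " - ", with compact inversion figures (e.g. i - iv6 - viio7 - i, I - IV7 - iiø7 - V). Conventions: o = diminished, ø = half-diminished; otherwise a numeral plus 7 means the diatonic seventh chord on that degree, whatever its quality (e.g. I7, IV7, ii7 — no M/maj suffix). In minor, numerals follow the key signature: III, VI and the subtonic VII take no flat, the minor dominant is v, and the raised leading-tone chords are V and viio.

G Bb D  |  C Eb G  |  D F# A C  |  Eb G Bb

G-Bb-D: minor triad on G = scale degree 1 → i.
C-Eb-G: root C is the subdominant; minor triad there is iv.
D-F#-A-C: root D is the dominant; dominant seventh chord there is V7.
Eb-G-Bb: root Eb is the submediant; major triad there is VI.

i - iv - V7 - VI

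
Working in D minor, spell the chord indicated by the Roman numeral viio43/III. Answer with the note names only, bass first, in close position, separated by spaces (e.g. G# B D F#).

The slash marks an applied leading-tone chord: viio of III. In D minor, III is F, so the leading tone to it is E, a half step below.
Building a fully diminished seventh chord on E gives E-G-Bb-Db.
The figured bass 43 indicates second inversion, placing the fifth (Bb) in the bass: Bb-Db-E-G.

Bb Db E G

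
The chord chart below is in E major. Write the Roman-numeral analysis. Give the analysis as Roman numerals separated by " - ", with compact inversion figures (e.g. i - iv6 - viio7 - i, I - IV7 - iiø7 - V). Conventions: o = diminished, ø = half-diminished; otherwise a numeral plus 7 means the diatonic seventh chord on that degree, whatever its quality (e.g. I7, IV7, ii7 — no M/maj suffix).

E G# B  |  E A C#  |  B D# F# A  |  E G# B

I - IV64 - V7 - I

E-G#-B: root E is the tonic; major triad there is I.
E-A-C# has root A, degree 4 in E major, so IV64.
B-D#-F#-A: dominant seventh chord on B = scale degree 5 → V7.
E-G#-B: root E is the tonic; major triad there is I.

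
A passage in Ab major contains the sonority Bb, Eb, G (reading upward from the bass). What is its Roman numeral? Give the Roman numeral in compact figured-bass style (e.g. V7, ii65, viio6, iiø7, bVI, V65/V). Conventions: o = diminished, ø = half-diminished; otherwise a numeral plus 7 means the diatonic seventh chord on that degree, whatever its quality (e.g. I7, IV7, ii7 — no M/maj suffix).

The pitches Eb-G-Bb form a major triad rooted on Eb.
Eb is scale degree 5 in Ab major, and a major triad on that degree is written V.
With Bb in the bass the chord is in second inversion, so the figured bass is 64.

V64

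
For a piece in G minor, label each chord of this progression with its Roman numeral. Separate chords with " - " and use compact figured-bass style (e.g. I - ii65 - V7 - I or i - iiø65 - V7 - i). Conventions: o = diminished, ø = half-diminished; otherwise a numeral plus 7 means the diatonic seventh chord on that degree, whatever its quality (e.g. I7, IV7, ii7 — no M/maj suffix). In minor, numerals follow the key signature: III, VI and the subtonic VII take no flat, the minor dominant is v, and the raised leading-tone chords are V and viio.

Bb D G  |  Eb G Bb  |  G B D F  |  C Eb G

Bb-D-G: root G is the tonic; minor triad there is i6.
Eb-G-Bb: major triad on Eb = scale degree 6 → VI.
G-B-D-F is the secondary dominant of iv (dominant seventh chord on G): V7/iv.
C-Eb-G: minor triad on C = scale degree 4 → iv.

i6 - VI - V7/iv - iv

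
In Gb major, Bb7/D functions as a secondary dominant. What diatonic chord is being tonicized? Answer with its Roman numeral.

vi

The chord is a dominant seventh chord on Bb.
A dominant resolves down a perfect fifth: Bb → Eb. In Gb major, Eb is scale degree 6, i.e. vi.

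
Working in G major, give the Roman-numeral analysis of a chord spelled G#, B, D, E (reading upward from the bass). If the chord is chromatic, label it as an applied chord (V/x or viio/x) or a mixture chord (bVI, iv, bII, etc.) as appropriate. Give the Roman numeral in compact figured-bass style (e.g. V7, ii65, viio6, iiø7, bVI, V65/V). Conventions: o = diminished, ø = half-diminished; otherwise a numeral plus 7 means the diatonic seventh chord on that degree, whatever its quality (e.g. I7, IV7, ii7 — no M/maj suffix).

The pitches E-G#-B-D form a dominant seventh chord rooted on E.
E is not a diatonic chord root with this quality in G major, but it lies a perfect fifth above A (ii), so the chord functions as an applied dominant of ii.
With G# in the bass the chord is in first inversion, so the figured bass is 65.

V65/ii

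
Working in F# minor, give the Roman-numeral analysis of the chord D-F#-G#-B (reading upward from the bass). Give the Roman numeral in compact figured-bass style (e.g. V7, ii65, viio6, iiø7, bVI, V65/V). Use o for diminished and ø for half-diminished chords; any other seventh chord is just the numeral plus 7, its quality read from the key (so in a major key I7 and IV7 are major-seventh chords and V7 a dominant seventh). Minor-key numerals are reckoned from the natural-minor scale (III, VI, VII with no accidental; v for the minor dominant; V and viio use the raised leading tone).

iiø43

The pitches G#-B-D-F# form a half-diminished seventh chord rooted on G#.
In F# minor, G# is the supertonic; the diatonic half-diminished seventh chord there is iiø7.
With D in the bass the chord is in second inversion, so the figured bass is 43.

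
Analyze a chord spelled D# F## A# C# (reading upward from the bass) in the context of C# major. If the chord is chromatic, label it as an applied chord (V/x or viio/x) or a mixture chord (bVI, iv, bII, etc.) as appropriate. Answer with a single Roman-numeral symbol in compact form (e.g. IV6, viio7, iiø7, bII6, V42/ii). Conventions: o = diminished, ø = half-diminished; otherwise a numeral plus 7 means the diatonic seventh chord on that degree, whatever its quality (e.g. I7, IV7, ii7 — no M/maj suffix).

The pitches D#-F##-A#-C# form a dominant seventh chord rooted on D#.
D# is not a diatonic chord root with this quality in C# major, but it lies a perfect fifth above G# (V), so the chord functions as an applied dominant of V.

V7/V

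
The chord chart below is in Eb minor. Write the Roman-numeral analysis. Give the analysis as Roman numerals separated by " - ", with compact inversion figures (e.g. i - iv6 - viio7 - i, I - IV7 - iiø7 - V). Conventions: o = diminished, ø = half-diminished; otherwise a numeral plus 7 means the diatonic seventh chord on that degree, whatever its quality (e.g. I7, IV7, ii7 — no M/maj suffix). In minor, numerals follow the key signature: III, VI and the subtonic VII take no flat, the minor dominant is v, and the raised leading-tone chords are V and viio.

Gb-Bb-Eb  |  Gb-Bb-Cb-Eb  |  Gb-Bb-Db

i6 - VI43 - III

Gb-Bb-Eb has root Eb, degree 1 in Eb minor, so i6.
Gb-Bb-Cb-Eb: major seventh chord on Cb = scale degree 6 → VI43.
Gb-Bb-Db: major triad on Gb = scale degree 3 → III.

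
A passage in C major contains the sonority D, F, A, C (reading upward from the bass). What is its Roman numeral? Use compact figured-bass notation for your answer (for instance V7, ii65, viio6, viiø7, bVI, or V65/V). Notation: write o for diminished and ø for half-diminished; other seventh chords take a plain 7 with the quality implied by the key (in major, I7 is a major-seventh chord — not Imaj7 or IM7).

ii7

Stacked in thirds the chord is D-F-A-C: a minor seventh chord on D.
D is scale degree 2 in C major, and a minor seventh chord on that degree is written ii7.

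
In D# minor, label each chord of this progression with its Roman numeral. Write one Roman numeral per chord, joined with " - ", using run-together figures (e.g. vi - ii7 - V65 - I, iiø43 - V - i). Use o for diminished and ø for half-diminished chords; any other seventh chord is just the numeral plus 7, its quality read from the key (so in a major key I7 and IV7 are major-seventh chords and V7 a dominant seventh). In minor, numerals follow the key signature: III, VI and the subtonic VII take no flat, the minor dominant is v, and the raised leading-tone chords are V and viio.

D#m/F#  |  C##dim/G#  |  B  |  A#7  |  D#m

i6 - viio64 - VI - V7 - i

D#m/F# has root D#, degree 1 in D# minor, so i6.
C##dim/G#: diminished triad on C## = scale degree 7 → viio64.
B: major triad on B = scale degree 6 → VI.
A#7: root A# is the dominant; dominant seventh chord there is V7.
D#m has root D#, degree 1 in D# minor, so i.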